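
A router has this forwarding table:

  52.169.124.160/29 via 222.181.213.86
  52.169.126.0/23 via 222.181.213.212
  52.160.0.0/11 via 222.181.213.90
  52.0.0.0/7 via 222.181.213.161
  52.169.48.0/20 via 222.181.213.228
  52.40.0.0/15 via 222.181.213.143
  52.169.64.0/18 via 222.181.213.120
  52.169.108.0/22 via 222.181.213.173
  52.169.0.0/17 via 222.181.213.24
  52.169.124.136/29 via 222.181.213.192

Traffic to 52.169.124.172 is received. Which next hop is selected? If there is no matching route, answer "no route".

Routes whose prefix contains 52.169.124.172:
  52.0.0.0/7 (52.0.0.0 - 53.255.255.255) -> 222.181.213.161
  52.160.0.0/11 (52.160.0.0 - 52.191.255.255) -> 222.181.213.90
  52.169.0.0/17 (52.169.0.0 - 52.169.127.255) -> 222.181.213.24
  52.169.64.0/18 (52.169.64.0 - 52.169.127.255) -> 222.181.213.120
More-specific entries that do NOT match:
  52.169.124.160/29 (52.169.124.160 - 52.169.124.167) does not contain 52.169.124.172
  52.169.124.136/29 (52.169.124.136 - 52.169.124.143) does not contain 52.169.124.172
  52.169.126.0/23 (52.169.126.0 - 52.169.127.255) does not contain 52.169.124.172
  52.169.108.0/22 (52.169.108.0 - 52.169.111.255) does not contain 52.169.124.172
  52.169.48.0/20 (52.169.48.0 - 52.169.63.255) does not contain 52.169.124.172
Longest matching prefix is /18 -> next hop 222.181.213.120.

222.181.213.120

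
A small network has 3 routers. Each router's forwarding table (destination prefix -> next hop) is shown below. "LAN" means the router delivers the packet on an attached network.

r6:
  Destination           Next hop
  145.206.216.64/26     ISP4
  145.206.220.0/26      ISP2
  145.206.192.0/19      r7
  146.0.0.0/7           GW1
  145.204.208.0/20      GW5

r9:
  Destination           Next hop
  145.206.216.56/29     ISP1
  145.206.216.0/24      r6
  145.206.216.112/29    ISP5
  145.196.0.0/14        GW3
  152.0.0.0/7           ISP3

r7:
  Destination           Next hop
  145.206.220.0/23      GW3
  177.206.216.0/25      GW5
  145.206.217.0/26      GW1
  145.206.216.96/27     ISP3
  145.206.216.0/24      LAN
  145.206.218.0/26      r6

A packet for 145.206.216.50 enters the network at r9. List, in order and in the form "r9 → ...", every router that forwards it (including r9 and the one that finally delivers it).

At r9: longest match for 145.206.216.50 is 145.206.216.0/24 -> r6
At r6: longest match for 145.206.216.50 is 145.206.192.0/19 -> r7
At r7: longest match for 145.206.216.50 is 145.206.216.0/24 -> LAN

r9 → r6 → r7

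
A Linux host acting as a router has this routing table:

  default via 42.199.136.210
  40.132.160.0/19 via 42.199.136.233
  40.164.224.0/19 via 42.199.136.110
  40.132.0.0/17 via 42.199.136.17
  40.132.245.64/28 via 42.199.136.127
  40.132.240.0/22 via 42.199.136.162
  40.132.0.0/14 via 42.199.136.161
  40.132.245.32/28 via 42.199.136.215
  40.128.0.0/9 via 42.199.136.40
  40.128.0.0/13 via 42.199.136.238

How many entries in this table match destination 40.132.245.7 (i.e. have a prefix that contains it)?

Prefixes containing 40.132.245.7:
  0.0.0.0/0 (default, matches everything)
  40.128.0.0/9 (40.128.0.0 - 40.255.255.255)
  40.128.0.0/13 (40.128.0.0 - 40.135.255.255)
  40.132.0.0/14 (40.132.0.0 - 40.135.255.255)
Total matching entries: 4.

4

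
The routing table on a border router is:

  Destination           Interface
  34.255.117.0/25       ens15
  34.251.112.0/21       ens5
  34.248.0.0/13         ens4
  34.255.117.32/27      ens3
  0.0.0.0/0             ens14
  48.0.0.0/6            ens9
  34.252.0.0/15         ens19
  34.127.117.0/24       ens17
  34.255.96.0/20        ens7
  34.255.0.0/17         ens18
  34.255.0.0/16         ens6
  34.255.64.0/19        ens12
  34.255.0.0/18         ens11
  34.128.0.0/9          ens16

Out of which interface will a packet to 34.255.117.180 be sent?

ens18

Routes whose prefix contains 34.255.117.180:
  0.0.0.0/0 (default, matches everything) -> ens14
  34.128.0.0/9 (34.128.0.0 - 34.255.255.255) -> ens16
  34.248.0.0/13 (34.248.0.0 - 34.255.255.255) -> ens4
  34.255.0.0/16 (34.255.0.0 - 34.255.255.255) -> ens6
  34.255.0.0/17 (34.255.0.0 - 34.255.127.255) -> ens18
More-specific entries that do NOT match:
  34.255.117.32/27 (34.255.117.32 - 34.255.117.63) does not contain 34.255.117.180
  34.255.117.0/25 (34.255.117.0 - 34.255.117.127) does not contain 34.255.117.180
  34.127.117.0/24 (34.127.117.0 - 34.127.117.255) does not contain 34.255.117.180
  34.251.112.0/21 (34.251.112.0 - 34.251.119.255) does not contain 34.255.117.180
  34.255.96.0/20 (34.255.96.0 - 34.255.111.255) does not contain 34.255.117.180
  34.255.64.0/19 (34.255.64.0 - 34.255.95.255) does not contain 34.255.117.180
  34.255.0.0/18 (34.255.0.0 - 34.255.63.255) does not contain 34.255.117.180
Longest matching prefix is /17 -> interface ens18.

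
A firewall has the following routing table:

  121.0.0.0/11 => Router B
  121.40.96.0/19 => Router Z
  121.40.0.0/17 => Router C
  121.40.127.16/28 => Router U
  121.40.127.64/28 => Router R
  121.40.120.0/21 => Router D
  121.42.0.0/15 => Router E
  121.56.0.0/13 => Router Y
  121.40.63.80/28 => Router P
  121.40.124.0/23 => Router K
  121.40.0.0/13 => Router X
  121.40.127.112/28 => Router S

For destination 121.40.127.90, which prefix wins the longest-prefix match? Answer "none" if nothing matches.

Entries matching 121.40.127.90:
  121.40.0.0/13 (121.40.0.0 - 121.47.255.255)
  121.40.0.0/17 (121.40.0.0 - 121.40.127.255)
  121.40.96.0/19 (121.40.96.0 - 121.40.127.255)
  121.40.120.0/21 (121.40.120.0 - 121.40.127.255)
Most specific is 121.40.120.0/21.

121.40.120.0/21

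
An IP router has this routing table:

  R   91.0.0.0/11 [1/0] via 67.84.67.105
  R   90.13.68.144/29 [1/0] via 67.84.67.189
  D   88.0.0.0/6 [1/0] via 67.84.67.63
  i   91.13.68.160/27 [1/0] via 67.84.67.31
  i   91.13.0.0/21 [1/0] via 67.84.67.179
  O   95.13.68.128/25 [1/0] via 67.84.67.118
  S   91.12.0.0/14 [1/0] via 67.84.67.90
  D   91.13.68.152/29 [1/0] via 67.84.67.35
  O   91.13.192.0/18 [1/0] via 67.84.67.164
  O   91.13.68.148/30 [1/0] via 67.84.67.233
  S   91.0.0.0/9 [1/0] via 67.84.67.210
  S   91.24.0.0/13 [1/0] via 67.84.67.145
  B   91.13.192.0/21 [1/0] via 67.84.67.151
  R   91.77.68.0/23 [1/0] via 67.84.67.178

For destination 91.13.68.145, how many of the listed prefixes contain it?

Prefixes containing 91.13.68.145:
  88.0.0.0/6 (88.0.0.0 - 91.255.255.255)
  91.0.0.0/9 (91.0.0.0 - 91.127.255.255)
  91.0.0.0/11 (91.0.0.0 - 91.31.255.255)
  91.12.0.0/14 (91.12.0.0 - 91.15.255.255)
Total matching entries: 4.

4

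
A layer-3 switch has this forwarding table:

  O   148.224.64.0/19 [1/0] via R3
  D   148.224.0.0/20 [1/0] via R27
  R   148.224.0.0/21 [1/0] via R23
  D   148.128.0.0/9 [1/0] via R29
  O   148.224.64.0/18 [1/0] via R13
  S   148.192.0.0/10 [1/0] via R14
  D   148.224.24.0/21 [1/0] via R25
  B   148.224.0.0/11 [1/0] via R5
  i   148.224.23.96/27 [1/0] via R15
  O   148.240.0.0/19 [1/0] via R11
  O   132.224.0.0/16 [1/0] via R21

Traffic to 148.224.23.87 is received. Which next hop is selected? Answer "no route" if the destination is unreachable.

R5

Routes whose prefix contains 148.224.23.87:
  148.128.0.0/9 (148.128.0.0 - 148.255.255.255) -> R29
  148.192.0.0/10 (148.192.0.0 - 148.255.255.255) -> R14
  148.224.0.0/11 (148.224.0.0 - 148.255.255.255) -> R5
More-specific entries that do NOT match:
  148.224.23.96/27 (148.224.23.96 - 148.224.23.127) does not contain 148.224.23.87
  148.224.0.0/21 (148.224.0.0 - 148.224.7.255) does not contain 148.224.23.87
  148.224.24.0/21 (148.224.24.0 - 148.224.31.255) does not contain 148.224.23.87
  148.224.0.0/20 (148.224.0.0 - 148.224.15.255) does not contain 148.224.23.87
  148.224.64.0/19 (148.224.64.0 - 148.224.95.255) does not contain 148.224.23.87
  148.240.0.0/19 (148.240.0.0 - 148.240.31.255) does not contain 148.224.23.87
  148.224.64.0/18 (148.224.64.0 - 148.224.127.255) does not contain 148.224.23.87
  132.224.0.0/16 (132.224.0.0 - 132.224.255.255) does not contain 148.224.23.87
Longest matching prefix is /11 -> next hop R5.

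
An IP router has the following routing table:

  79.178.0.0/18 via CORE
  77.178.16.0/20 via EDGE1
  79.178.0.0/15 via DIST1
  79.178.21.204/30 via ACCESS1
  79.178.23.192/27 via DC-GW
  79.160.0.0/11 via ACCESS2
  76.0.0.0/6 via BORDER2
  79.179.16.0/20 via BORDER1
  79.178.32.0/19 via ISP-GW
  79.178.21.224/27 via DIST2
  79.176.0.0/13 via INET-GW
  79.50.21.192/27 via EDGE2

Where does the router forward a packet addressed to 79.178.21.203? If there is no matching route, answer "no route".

CORE

Routes whose prefix contains 79.178.21.203:
  76.0.0.0/6 (76.0.0.0 - 79.255.255.255) -> BORDER2
  79.160.0.0/11 (79.160.0.0 - 79.191.255.255) -> ACCESS2
  79.176.0.0/13 (79.176.0.0 - 79.183.255.255) -> INET-GW
  79.178.0.0/15 (79.178.0.0 - 79.179.255.255) -> DIST1
  79.178.0.0/18 (79.178.0.0 - 79.178.63.255) -> CORE
More-specific entries that do NOT match:
  79.178.21.204/30 (79.178.21.204 - 79.178.21.207) does not contain 79.178.21.203
  79.178.23.192/27 (79.178.23.192 - 79.178.23.223) does not contain 79.178.21.203
  79.178.21.224/27 (79.178.21.224 - 79.178.21.255) does not contain 79.178.21.203
  79.50.21.192/27 (79.50.21.192 - 79.50.21.223) does not contain 79.178.21.203
  77.178.16.0/20 (77.178.16.0 - 77.178.31.255) does not contain 79.178.21.203
  79.179.16.0/20 (79.179.16.0 - 79.179.31.255) does not contain 79.178.21.203
  79.178.32.0/19 (79.178.32.0 - 79.178.63.255) does not contain 79.178.21.203
Longest matching prefix is /18 -> next hop CORE.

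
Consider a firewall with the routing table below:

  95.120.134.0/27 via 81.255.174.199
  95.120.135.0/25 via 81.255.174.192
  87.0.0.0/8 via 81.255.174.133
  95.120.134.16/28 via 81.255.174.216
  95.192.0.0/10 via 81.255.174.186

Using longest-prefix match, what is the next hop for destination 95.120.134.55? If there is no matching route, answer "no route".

no route

No entry's prefix contains 95.120.134.55; there is no default route.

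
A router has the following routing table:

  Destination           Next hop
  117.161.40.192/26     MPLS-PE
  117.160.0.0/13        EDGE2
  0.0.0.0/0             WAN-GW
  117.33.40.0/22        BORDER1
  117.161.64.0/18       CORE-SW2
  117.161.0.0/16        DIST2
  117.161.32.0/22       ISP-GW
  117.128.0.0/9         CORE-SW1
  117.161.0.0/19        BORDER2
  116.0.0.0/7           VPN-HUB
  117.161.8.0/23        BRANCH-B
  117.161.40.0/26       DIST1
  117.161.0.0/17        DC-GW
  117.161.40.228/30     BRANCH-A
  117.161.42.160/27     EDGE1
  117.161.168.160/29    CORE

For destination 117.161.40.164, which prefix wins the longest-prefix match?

Entries matching 117.161.40.164:
  0.0.0.0/0 (default, matches everything)
  116.0.0.0/7 (116.0.0.0 - 117.255.255.255)
  117.128.0.0/9 (117.128.0.0 - 117.255.255.255)
  117.160.0.0/13 (117.160.0.0 - 117.167.255.255)
  117.161.0.0/16 (117.161.0.0 - 117.161.255.255)
  117.161.0.0/17 (117.161.0.0 - 117.161.127.255)
Most specific is 117.161.0.0/17.

117.161.0.0/17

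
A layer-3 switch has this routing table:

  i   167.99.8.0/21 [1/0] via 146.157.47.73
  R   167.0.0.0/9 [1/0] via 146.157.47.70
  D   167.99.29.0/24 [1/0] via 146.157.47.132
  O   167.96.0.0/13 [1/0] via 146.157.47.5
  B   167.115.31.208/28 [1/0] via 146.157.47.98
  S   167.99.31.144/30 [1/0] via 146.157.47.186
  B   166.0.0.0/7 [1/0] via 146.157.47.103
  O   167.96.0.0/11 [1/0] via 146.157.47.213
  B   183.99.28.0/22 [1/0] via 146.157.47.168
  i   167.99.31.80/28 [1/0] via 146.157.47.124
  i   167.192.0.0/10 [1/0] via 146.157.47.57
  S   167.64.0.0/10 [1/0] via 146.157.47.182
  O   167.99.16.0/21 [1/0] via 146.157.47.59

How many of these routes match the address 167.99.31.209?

5

Prefixes containing 167.99.31.209:
  166.0.0.0/7 (166.0.0.0 - 167.255.255.255)
  167.0.0.0/9 (167.0.0.0 - 167.127.255.255)
  167.64.0.0/10 (167.64.0.0 - 167.127.255.255)
  167.96.0.0/11 (167.96.0.0 - 167.127.255.255)
  167.96.0.0/13 (167.96.0.0 - 167.103.255.255)
Total matching entries: 5.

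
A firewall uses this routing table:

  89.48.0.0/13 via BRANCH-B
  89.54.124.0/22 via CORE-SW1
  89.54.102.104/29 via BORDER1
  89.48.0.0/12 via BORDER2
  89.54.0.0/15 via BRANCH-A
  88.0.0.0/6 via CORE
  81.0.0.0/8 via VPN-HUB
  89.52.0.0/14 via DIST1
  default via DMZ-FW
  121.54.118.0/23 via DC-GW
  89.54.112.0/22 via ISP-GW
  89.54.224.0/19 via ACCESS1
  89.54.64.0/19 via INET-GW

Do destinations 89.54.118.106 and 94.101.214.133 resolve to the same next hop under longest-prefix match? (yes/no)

no

89.54.118.106: longest match 89.54.0.0/15 -> BRANCH-A
94.101.214.133: longest match 0.0.0.0/0 -> DMZ-FW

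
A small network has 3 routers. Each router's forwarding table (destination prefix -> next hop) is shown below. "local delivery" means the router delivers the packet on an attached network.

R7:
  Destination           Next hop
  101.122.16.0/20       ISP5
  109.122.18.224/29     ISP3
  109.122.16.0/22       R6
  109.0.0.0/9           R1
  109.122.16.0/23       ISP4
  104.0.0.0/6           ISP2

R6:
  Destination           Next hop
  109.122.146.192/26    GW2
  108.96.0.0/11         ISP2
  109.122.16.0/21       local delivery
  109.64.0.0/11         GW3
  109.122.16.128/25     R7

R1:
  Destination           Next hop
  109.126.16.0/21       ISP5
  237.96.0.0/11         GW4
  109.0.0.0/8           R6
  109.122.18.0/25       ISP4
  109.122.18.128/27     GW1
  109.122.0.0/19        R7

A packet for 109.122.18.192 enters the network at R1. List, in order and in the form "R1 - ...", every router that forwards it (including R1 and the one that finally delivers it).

At R1: longest match for 109.122.18.192 is 109.122.0.0/19 -> R7
At R7: longest match for 109.122.18.192 is 109.122.16.0/22 -> R6
At R6: longest match for 109.122.18.192 is 109.122.16.0/21 -> local delivery

R1 - R7 - R6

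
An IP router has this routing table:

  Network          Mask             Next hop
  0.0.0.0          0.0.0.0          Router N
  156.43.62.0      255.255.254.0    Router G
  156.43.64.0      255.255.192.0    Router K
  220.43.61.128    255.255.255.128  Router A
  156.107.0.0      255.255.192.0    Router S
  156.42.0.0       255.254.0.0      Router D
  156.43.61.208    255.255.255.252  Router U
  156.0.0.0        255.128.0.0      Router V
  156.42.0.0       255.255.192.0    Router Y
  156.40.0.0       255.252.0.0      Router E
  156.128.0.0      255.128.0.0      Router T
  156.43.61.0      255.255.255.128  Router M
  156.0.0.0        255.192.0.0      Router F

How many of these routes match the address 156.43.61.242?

5

Prefixes containing 156.43.61.242:
  0.0.0.0/0 (default, matches everything)
  156.0.0.0/9 (156.0.0.0 - 156.127.255.255)
  156.0.0.0/10 (156.0.0.0 - 156.63.255.255)
  156.40.0.0/14 (156.40.0.0 - 156.43.255.255)
  156.42.0.0/15 (156.42.0.0 - 156.43.255.255)
Total matching entries: 5.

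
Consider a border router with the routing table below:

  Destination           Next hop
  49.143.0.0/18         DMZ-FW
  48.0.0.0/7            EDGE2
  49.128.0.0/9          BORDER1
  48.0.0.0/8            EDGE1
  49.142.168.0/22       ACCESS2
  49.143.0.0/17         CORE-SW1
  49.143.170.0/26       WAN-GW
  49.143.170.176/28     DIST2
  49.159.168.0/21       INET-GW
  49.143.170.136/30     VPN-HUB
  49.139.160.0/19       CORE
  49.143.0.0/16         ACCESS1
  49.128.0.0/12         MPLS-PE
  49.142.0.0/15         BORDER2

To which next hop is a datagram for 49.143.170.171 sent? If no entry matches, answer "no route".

ACCESS1

Routes whose prefix contains 49.143.170.171:
  48.0.0.0/7 (48.0.0.0 - 49.255.255.255) -> EDGE2
  49.128.0.0/9 (49.128.0.0 - 49.255.255.255) -> BORDER1
  49.128.0.0/12 (49.128.0.0 - 49.143.255.255) -> MPLS-PE
  49.142.0.0/15 (49.142.0.0 - 49.143.255.255) -> BORDER2
  49.143.0.0/16 (49.143.0.0 - 49.143.255.255) -> ACCESS1
More-specific entries that do NOT match:
  49.143.170.136/30 (49.143.170.136 - 49.143.170.139) does not contain 49.143.170.171
  49.143.170.176/28 (49.143.170.176 - 49.143.170.191) does not contain 49.143.170.171
  49.143.170.0/26 (49.143.170.0 - 49.143.170.63) does not contain 49.143.170.171
  49.142.168.0/22 (49.142.168.0 - 49.142.171.255) does not contain 49.143.170.171
  49.159.168.0/21 (49.159.168.0 - 49.159.175.255) does not contain 49.143.170.171
  49.139.160.0/19 (49.139.160.0 - 49.139.191.255) does not contain 49.143.170.171
  49.143.0.0/18 (49.143.0.0 - 49.143.63.255) does not contain 49.143.170.171
  49.143.0.0/17 (49.143.0.0 - 49.143.127.255) does not contain 49.143.170.171
Longest matching prefix is /16 -> next hop ACCESS1.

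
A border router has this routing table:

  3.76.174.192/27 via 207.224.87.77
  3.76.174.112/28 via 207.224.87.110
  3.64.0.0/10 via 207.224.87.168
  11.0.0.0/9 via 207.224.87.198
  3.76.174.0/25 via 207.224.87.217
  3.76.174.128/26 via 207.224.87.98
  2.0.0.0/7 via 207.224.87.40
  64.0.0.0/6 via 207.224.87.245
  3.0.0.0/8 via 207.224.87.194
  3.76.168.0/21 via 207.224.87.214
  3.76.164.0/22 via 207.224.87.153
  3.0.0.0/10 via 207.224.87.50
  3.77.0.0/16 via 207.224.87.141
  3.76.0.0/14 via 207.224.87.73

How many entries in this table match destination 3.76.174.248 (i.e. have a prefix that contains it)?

Prefixes containing 3.76.174.248:
  2.0.0.0/7 (2.0.0.0 - 3.255.255.255)
  3.0.0.0/8 (3.0.0.0 - 3.255.255.255)
  3.64.0.0/10 (3.64.0.0 - 3.127.255.255)
  3.76.0.0/14 (3.76.0.0 - 3.79.255.255)
  3.76.168.0/21 (3.76.168.0 - 3.76.175.255)
Total matching entries: 5.

5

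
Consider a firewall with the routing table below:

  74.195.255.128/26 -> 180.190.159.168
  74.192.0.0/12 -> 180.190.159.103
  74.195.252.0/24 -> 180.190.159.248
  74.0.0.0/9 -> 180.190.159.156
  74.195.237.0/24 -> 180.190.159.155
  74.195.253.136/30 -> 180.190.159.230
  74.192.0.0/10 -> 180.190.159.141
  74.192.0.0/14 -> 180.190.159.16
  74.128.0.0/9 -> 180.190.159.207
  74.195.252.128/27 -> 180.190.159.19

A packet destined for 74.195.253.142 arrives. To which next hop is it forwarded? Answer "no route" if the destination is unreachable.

Routes whose prefix contains 74.195.253.142:
  74.128.0.0/9 (74.128.0.0 - 74.255.255.255) -> 180.190.159.207
  74.192.0.0/10 (74.192.0.0 - 74.255.255.255) -> 180.190.159.141
  74.192.0.0/12 (74.192.0.0 - 74.207.255.255) -> 180.190.159.103
  74.192.0.0/14 (74.192.0.0 - 74.195.255.255) -> 180.190.159.16
More-specific entries that do NOT match:
  74.195.253.136/30 (74.195.253.136 - 74.195.253.139) does not contain 74.195.253.142
  74.195.252.128/27 (74.195.252.128 - 74.195.252.159) does not contain 74.195.253.142
  74.195.255.128/26 (74.195.255.128 - 74.195.255.191) does not contain 74.195.253.142
  74.195.252.0/24 (74.195.252.0 - 74.195.252.255) does not contain 74.195.253.142
  74.195.237.0/24 (74.195.237.0 - 74.195.237.255) does not contain 74.195.253.142
Longest matching prefix is /14 -> next hop 180.190.159.16.

180.190.159.16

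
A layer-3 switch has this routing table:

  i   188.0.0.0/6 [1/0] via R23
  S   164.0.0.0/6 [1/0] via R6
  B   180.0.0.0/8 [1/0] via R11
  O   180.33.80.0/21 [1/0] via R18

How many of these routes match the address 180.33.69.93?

1

Prefixes containing 180.33.69.93:
  180.0.0.0/8 (180.0.0.0 - 180.255.255.255)
Total matching entries: 1.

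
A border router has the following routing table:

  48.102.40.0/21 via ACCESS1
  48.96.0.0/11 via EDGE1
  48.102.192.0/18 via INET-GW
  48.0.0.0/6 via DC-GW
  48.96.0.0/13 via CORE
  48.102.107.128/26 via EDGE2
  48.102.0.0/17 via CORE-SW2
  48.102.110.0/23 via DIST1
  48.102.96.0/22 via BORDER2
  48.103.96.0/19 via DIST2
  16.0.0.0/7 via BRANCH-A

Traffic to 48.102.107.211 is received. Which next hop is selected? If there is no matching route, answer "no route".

CORE-SW2

Routes whose prefix contains 48.102.107.211:
  48.0.0.0/6 (48.0.0.0 - 51.255.255.255) -> DC-GW
  48.96.0.0/11 (48.96.0.0 - 48.127.255.255) -> EDGE1
  48.96.0.0/13 (48.96.0.0 - 48.103.255.255) -> CORE
  48.102.0.0/17 (48.102.0.0 - 48.102.127.255) -> CORE-SW2
More-specific entries that do NOT match:
  48.102.107.128/26 (48.102.107.128 - 48.102.107.191) does not contain 48.102.107.211
  48.102.110.0/23 (48.102.110.0 - 48.102.111.255) does not contain 48.102.107.211
  48.102.96.0/22 (48.102.96.0 - 48.102.99.255) does not contain 48.102.107.211
  48.102.40.0/21 (48.102.40.0 - 48.102.47.255) does not contain 48.102.107.211
  48.103.96.0/19 (48.103.96.0 - 48.103.127.255) does not contain 48.102.107.211
  48.102.192.0/18 (48.102.192.0 - 48.102.255.255) does not contain 48.102.107.211
Longest matching prefix is /17 -> next hop CORE-SW2.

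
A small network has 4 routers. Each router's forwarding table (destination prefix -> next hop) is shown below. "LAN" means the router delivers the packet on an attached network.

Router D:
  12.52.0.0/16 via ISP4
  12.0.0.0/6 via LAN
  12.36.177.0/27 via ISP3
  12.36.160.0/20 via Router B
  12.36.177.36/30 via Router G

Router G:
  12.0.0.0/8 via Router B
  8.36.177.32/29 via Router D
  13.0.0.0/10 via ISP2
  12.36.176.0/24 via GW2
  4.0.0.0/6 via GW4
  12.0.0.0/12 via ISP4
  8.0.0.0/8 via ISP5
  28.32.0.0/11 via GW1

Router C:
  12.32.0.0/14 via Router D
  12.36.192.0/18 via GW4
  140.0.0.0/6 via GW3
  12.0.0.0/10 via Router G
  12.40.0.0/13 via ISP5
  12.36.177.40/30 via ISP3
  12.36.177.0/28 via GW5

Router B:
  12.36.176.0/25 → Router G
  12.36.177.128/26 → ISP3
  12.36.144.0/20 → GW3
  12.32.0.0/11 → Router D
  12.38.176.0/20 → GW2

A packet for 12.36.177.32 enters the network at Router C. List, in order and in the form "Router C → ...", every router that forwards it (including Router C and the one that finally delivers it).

Router C → Router G → Router B → Router D

At Router C: longest match for 12.36.177.32 is 12.0.0.0/10 -> Router G
At Router G: longest match for 12.36.177.32 is 12.0.0.0/8 -> Router B
At Router B: longest match for 12.36.177.32 is 12.32.0.0/11 -> Router D
At Router D: longest match for 12.36.177.32 is 12.0.0.0/6 -> LAN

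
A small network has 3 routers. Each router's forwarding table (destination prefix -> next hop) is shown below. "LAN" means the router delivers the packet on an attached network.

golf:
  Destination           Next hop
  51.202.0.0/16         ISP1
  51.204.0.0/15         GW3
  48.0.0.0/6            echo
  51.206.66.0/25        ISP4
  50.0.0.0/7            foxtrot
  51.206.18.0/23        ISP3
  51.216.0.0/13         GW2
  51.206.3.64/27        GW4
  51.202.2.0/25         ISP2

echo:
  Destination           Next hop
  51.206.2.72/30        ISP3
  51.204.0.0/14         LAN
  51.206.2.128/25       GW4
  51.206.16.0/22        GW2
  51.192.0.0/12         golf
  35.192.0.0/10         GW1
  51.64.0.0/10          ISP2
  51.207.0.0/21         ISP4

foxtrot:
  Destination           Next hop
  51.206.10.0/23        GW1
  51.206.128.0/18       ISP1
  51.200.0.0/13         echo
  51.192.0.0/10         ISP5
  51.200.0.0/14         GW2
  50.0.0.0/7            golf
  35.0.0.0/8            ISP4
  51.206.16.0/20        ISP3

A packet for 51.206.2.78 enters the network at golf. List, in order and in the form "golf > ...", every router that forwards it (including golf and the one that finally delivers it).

golf > foxtrot > echo

At golf: longest match for 51.206.2.78 is 50.0.0.0/7 -> foxtrot
At foxtrot: longest match for 51.206.2.78 is 51.200.0.0/13 -> echo
At echo: longest match for 51.206.2.78 is 51.204.0.0/14 -> LAN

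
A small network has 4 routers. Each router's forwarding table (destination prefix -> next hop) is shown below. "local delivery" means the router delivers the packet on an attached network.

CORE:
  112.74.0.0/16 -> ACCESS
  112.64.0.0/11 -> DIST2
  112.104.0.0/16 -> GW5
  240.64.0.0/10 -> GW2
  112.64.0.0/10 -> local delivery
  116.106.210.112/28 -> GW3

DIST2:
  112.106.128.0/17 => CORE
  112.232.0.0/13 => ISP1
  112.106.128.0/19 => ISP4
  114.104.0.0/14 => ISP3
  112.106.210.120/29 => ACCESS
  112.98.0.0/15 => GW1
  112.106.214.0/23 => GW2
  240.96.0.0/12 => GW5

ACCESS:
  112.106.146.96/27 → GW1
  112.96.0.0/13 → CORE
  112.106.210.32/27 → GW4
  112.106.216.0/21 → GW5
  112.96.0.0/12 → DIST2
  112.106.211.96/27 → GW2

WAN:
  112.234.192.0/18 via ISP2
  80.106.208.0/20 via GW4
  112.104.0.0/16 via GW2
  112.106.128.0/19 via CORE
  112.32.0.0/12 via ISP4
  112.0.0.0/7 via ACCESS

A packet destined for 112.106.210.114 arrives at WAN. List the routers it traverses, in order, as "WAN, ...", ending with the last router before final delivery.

At WAN: longest match for 112.106.210.114 is 112.0.0.0/7 -> ACCESS
At ACCESS: longest match for 112.106.210.114 is 112.96.0.0/12 -> DIST2
At DIST2: longest match for 112.106.210.114 is 112.106.128.0/17 -> CORE
At CORE: longest match for 112.106.210.114 is 112.64.0.0/10 -> local delivery

WAN, ACCESS, DIST2, CORE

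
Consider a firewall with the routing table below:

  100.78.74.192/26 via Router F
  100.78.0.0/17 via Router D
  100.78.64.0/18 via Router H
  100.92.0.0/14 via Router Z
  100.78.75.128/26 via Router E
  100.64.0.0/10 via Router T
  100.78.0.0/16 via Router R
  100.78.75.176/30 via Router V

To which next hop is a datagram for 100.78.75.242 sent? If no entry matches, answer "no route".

Routes whose prefix contains 100.78.75.242:
  100.64.0.0/10 (100.64.0.0 - 100.127.255.255) -> Router T
  100.78.0.0/16 (100.78.0.0 - 100.78.255.255) -> Router R
  100.78.0.0/17 (100.78.0.0 - 100.78.127.255) -> Router D
  100.78.64.0/18 (100.78.64.0 - 100.78.127.255) -> Router H
More-specific entries that do NOT match:
  100.78.75.176/30 (100.78.75.176 - 100.78.75.179) does not contain 100.78.75.242
  100.78.74.192/26 (100.78.74.192 - 100.78.74.255) does not contain 100.78.75.242
  100.78.75.128/26 (100.78.75.128 - 100.78.75.191) does not contain 100.78.75.242
Longest matching prefix is /18 -> next hop Router H.

Router H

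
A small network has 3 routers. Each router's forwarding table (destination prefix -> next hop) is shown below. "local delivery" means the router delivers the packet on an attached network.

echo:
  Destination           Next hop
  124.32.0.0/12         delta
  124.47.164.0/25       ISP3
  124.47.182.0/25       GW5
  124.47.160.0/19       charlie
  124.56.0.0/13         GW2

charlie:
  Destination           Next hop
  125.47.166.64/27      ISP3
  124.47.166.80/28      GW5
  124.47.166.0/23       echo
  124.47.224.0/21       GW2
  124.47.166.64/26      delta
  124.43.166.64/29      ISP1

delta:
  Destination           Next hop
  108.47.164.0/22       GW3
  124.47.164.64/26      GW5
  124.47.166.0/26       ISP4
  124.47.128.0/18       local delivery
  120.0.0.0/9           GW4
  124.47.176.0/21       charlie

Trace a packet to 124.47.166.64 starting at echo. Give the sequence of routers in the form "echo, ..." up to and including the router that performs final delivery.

At echo: longest match for 124.47.166.64 is 124.47.160.0/19 -> charlie
At charlie: longest match for 124.47.166.64 is 124.47.166.64/26 -> delta
At delta: longest match for 124.47.166.64 is 124.47.128.0/18 -> local delivery

echo, charlie, delta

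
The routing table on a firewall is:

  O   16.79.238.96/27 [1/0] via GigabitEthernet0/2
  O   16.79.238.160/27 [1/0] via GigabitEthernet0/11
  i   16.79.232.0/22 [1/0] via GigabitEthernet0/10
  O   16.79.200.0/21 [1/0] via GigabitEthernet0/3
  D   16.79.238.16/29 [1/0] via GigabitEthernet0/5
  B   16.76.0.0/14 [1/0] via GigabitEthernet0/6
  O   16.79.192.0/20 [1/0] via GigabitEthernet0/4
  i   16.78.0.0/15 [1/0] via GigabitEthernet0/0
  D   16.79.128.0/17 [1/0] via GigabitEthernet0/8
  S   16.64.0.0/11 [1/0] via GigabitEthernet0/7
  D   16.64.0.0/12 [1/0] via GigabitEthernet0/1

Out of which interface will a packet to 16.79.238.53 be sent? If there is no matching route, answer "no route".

GigabitEthernet0/8

Routes whose prefix contains 16.79.238.53:
  16.64.0.0/11 (16.64.0.0 - 16.95.255.255) -> GigabitEthernet0/7
  16.64.0.0/12 (16.64.0.0 - 16.79.255.255) -> GigabitEthernet0/1
  16.76.0.0/14 (16.76.0.0 - 16.79.255.255) -> GigabitEthernet0/6
  16.78.0.0/15 (16.78.0.0 - 16.79.255.255) -> GigabitEthernet0/0
  16.79.128.0/17 (16.79.128.0 - 16.79.255.255) -> GigabitEthernet0/8
More-specific entries that do NOT match:
  16.79.238.16/29 (16.79.238.16 - 16.79.238.23) does not contain 16.79.238.53
  16.79.238.96/27 (16.79.238.96 - 16.79.238.127) does not contain 16.79.238.53
  16.79.238.160/27 (16.79.238.160 - 16.79.238.191) does not contain 16.79.238.53
  16.79.232.0/22 (16.79.232.0 - 16.79.235.255) does not contain 16.79.238.53
  16.79.200.0/21 (16.79.200.0 - 16.79.207.255) does not contain 16.79.238.53
  16.79.192.0/20 (16.79.192.0 - 16.79.207.255) does not contain 16.79.238.53
Longest matching prefix is /17 -> interface GigabitEthernet0/8.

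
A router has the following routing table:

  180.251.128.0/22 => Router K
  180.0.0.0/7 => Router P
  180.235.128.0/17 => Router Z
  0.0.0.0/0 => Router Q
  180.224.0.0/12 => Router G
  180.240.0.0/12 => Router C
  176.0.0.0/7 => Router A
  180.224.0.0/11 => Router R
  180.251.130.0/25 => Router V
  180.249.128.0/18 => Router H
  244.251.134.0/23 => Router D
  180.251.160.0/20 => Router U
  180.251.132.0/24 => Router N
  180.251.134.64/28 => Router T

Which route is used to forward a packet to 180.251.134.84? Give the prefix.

180.240.0.0/12

Entries matching 180.251.134.84:
  0.0.0.0/0 (default, matches everything)
  180.0.0.0/7 (180.0.0.0 - 181.255.255.255)
  180.224.0.0/11 (180.224.0.0 - 180.255.255.255)
  180.240.0.0/12 (180.240.0.0 - 180.255.255.255)
Most specific is 180.240.0.0/12.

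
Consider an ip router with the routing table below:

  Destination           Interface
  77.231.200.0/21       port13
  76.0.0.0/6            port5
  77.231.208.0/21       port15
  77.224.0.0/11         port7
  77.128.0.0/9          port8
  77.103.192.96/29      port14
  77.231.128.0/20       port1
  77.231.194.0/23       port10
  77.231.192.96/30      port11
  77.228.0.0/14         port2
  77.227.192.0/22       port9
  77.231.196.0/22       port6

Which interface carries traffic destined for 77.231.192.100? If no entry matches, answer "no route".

Routes whose prefix contains 77.231.192.100:
  76.0.0.0/6 (76.0.0.0 - 79.255.255.255) -> port5
  77.128.0.0/9 (77.128.0.0 - 77.255.255.255) -> port8
  77.224.0.0/11 (77.224.0.0 - 77.255.255.255) -> port7
  77.228.0.0/14 (77.228.0.0 - 77.231.255.255) -> port2
More-specific entries that do NOT match:
  77.231.192.96/30 (77.231.192.96 - 77.231.192.99) does not contain 77.231.192.100
  77.103.192.96/29 (77.103.192.96 - 77.103.192.103) does not contain 77.231.192.100
  77.231.194.0/23 (77.231.194.0 - 77.231.195.255) does not contain 77.231.192.100
  77.227.192.0/22 (77.227.192.0 - 77.227.195.255) does not contain 77.231.192.100
  77.231.196.0/22 (77.231.196.0 - 77.231.199.255) does not contain 77.231.192.100
  77.231.200.0/21 (77.231.200.0 - 77.231.207.255) does not contain 77.231.192.100
  77.231.208.0/21 (77.231.208.0 - 77.231.215.255) does not contain 77.231.192.100
  77.231.128.0/20 (77.231.128.0 - 77.231.143.255) does not contain 77.231.192.100
Longest matching prefix is /14 -> interface port2.

port2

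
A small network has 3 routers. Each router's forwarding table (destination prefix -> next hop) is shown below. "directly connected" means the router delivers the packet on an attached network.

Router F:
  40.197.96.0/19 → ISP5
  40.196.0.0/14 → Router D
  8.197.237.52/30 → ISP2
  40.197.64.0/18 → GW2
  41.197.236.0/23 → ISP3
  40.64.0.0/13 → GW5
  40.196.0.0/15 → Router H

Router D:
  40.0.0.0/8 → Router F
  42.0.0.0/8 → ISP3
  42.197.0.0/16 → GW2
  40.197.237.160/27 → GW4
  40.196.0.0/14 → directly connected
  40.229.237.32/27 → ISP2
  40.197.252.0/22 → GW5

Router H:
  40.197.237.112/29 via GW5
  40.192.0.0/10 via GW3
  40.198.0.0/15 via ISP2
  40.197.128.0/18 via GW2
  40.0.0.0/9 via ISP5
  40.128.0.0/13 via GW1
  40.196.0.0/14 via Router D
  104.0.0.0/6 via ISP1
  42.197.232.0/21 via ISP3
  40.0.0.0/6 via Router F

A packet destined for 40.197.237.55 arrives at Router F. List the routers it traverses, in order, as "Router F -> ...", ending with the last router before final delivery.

Router F -> Router H -> Router D

At Router F: longest match for 40.197.237.55 is 40.196.0.0/15 -> Router H
At Router H: longest match for 40.197.237.55 is 40.196.0.0/14 -> Router D
At Router D: longest match for 40.197.237.55 is 40.196.0.0/14 -> directly connected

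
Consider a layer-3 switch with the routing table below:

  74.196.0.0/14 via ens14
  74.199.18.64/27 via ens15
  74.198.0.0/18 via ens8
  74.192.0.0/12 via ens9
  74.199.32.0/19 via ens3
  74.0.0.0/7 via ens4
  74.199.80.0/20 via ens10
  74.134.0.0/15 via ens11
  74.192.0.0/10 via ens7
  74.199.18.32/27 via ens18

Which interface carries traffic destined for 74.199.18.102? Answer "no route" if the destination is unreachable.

Routes whose prefix contains 74.199.18.102:
  74.0.0.0/7 (74.0.0.0 - 75.255.255.255) -> ens4
  74.192.0.0/10 (74.192.0.0 - 74.255.255.255) -> ens7
  74.192.0.0/12 (74.192.0.0 - 74.207.255.255) -> ens9
  74.196.0.0/14 (74.196.0.0 - 74.199.255.255) -> ens14
More-specific entries that do NOT match:
  74.199.18.64/27 (74.199.18.64 - 74.199.18.95) does not contain 74.199.18.102
  74.199.18.32/27 (74.199.18.32 - 74.199.18.63) does not contain 74.199.18.102
  74.199.80.0/20 (74.199.80.0 - 74.199.95.255) does not contain 74.199.18.102
  74.199.32.0/19 (74.199.32.0 - 74.199.63.255) does not contain 74.199.18.102
  74.198.0.0/18 (74.198.0.0 - 74.198.63.255) does not contain 74.199.18.102
  74.134.0.0/15 (74.134.0.0 - 74.135.255.255) does not contain 74.199.18.102
Longest matching prefix is /14 -> interface ens14.

ens14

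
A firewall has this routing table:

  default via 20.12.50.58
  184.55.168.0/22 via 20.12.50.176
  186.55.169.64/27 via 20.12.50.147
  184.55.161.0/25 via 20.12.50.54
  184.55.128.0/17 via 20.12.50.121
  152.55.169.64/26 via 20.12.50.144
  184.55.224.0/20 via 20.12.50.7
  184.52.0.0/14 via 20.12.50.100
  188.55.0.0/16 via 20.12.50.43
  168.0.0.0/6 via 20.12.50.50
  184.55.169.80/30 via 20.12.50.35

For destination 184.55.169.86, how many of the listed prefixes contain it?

4

Prefixes containing 184.55.169.86:
  0.0.0.0/0 (default, matches everything)
  184.52.0.0/14 (184.52.0.0 - 184.55.255.255)
  184.55.128.0/17 (184.55.128.0 - 184.55.255.255)
  184.55.168.0/22 (184.55.168.0 - 184.55.171.255)
Total matching entries: 4.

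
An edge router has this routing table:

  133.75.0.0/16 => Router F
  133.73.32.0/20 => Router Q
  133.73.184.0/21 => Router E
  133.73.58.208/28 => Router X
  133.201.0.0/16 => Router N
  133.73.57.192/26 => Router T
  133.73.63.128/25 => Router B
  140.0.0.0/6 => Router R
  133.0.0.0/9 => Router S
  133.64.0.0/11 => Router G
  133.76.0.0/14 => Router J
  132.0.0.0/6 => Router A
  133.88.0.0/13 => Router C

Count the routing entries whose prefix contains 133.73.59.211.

Prefixes containing 133.73.59.211:
  132.0.0.0/6 (132.0.0.0 - 135.255.255.255)
  133.0.0.0/9 (133.0.0.0 - 133.127.255.255)
  133.64.0.0/11 (133.64.0.0 - 133.95.255.255)
Total matching entries: 3.

3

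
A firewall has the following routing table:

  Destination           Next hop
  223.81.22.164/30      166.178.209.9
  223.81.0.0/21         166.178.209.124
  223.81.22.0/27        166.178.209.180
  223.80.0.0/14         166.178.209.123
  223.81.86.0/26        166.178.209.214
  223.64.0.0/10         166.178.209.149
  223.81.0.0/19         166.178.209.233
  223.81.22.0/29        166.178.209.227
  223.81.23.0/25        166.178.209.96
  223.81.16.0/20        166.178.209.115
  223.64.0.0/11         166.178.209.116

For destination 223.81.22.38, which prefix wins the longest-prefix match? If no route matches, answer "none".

223.81.16.0/20

Entries matching 223.81.22.38:
  223.64.0.0/10 (223.64.0.0 - 223.127.255.255)
  223.64.0.0/11 (223.64.0.0 - 223.95.255.255)
  223.80.0.0/14 (223.80.0.0 - 223.83.255.255)
  223.81.0.0/19 (223.81.0.0 - 223.81.31.255)
  223.81.16.0/20 (223.81.16.0 - 223.81.31.255)
Most specific is 223.81.16.0/20.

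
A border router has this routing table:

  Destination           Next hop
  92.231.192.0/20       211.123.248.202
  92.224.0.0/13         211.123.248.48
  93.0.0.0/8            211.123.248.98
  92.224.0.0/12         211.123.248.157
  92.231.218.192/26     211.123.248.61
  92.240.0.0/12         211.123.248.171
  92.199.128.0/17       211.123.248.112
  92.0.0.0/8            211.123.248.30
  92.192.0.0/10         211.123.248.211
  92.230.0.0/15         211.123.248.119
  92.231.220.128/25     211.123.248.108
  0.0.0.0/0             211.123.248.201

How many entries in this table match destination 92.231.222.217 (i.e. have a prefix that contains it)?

Prefixes containing 92.231.222.217:
  0.0.0.0/0 (default, matches everything)
  92.0.0.0/8 (92.0.0.0 - 92.255.255.255)
  92.192.0.0/10 (92.192.0.0 - 92.255.255.255)
  92.224.0.0/12 (92.224.0.0 - 92.239.255.255)
  92.224.0.0/13 (92.224.0.0 - 92.231.255.255)
  92.230.0.0/15 (92.230.0.0 - 92.231.255.255)
Total matching entries: 6.

6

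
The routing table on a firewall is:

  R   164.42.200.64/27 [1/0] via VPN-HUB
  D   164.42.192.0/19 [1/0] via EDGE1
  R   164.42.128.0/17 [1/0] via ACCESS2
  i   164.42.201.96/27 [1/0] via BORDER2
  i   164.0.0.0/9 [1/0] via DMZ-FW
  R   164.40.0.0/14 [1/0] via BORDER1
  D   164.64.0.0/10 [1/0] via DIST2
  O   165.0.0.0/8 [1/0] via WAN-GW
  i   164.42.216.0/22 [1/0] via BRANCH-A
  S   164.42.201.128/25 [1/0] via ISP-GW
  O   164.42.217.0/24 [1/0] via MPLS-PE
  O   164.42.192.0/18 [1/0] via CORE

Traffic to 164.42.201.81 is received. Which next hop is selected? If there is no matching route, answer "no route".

Routes whose prefix contains 164.42.201.81:
  164.0.0.0/9 (164.0.0.0 - 164.127.255.255) -> DMZ-FW
  164.40.0.0/14 (164.40.0.0 - 164.43.255.255) -> BORDER1
  164.42.128.0/17 (164.42.128.0 - 164.42.255.255) -> ACCESS2
  164.42.192.0/18 (164.42.192.0 - 164.42.255.255) -> CORE
  164.42.192.0/19 (164.42.192.0 - 164.42.223.255) -> EDGE1
More-specific entries that do NOT match:
  164.42.200.64/27 (164.42.200.64 - 164.42.200.95) does not contain 164.42.201.81
  164.42.201.96/27 (164.42.201.96 - 164.42.201.127) does not contain 164.42.201.81
  164.42.201.128/25 (164.42.201.128 - 164.42.201.255) does not contain 164.42.201.81
  164.42.217.0/24 (164.42.217.0 - 164.42.217.255) does not contain 164.42.201.81
  164.42.216.0/22 (164.42.216.0 - 164.42.219.255) does not contain 164.42.201.81
Longest matching prefix is /19 -> next hop EDGE1.

EDGE1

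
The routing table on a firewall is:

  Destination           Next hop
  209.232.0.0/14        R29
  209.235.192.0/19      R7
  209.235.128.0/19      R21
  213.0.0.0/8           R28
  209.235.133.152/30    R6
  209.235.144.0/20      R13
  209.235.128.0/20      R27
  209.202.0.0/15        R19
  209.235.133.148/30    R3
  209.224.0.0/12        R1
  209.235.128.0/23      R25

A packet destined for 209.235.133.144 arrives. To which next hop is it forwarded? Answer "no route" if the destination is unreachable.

Routes whose prefix contains 209.235.133.144:
  209.224.0.0/12 (209.224.0.0 - 209.239.255.255) -> R1
  209.232.0.0/14 (209.232.0.0 - 209.235.255.255) -> R29
  209.235.128.0/19 (209.235.128.0 - 209.235.159.255) -> R21
  209.235.128.0/20 (209.235.128.0 - 209.235.143.255) -> R27
More-specific entries that do NOT match:
  209.235.133.152/30 (209.235.133.152 - 209.235.133.155) does not contain 209.235.133.144
  209.235.133.148/30 (209.235.133.148 - 209.235.133.151) does not contain 209.235.133.144
  209.235.128.0/23 (209.235.128.0 - 209.235.129.255) does not contain 209.235.133.144
Longest matching prefix is /20 -> next hop R27.

R27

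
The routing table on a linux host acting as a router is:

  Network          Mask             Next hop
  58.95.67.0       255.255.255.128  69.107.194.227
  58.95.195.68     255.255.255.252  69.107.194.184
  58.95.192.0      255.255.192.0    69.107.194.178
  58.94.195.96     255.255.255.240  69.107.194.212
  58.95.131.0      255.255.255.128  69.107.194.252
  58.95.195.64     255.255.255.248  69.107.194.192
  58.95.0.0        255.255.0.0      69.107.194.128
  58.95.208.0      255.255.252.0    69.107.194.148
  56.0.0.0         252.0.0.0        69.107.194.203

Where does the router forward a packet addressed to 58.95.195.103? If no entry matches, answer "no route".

69.107.194.178

Routes whose prefix contains 58.95.195.103:
  56.0.0.0/6 (56.0.0.0 - 59.255.255.255) -> 69.107.194.203
  58.95.0.0/16 (58.95.0.0 - 58.95.255.255) -> 69.107.194.128
  58.95.192.0/18 (58.95.192.0 - 58.95.255.255) -> 69.107.194.178
More-specific entries that do NOT match:
  58.95.195.68/30 (58.95.195.68 - 58.95.195.71) does not contain 58.95.195.103
  58.95.195.64/29 (58.95.195.64 - 58.95.195.71) does not contain 58.95.195.103
  58.94.195.96/28 (58.94.195.96 - 58.94.195.111) does not contain 58.95.195.103
  58.95.67.0/25 (58.95.67.0 - 58.95.67.127) does not contain 58.95.195.103
  58.95.131.0/25 (58.95.131.0 - 58.95.131.127) does not contain 58.95.195.103
  58.95.208.0/22 (58.95.208.0 - 58.95.211.255) does not contain 58.95.195.103
Longest matching prefix is /18 -> next hop 69.107.194.178.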